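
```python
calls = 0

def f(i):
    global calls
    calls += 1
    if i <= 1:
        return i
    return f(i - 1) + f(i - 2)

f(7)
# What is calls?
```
Call trace (a repeated sub-call is expanded the first time; later identical calls just restate its return value):
f(i=7)
  f(i=6)
    f(i=5)
      f(i=4)
        f(i=3)
          f(i=2)
            f(i=1)
            -> return 1
            f(i=0)
            -> return 0
          -> return 1
          f(i=1)
          -> return 1
        -> return 2
        f(i=2) -> return 1  (same call as traced above)
      -> return 3
      f(i=3) -> return 2  (same call as traced above)
    -> return 5
    f(i=4) -> return 3  (same call as traced above)
  -> return 8
  f(i=5) -> return 5  (same call as traced above)
-> return 13

calls is incremented once per call, so count the calls in each subtree. Let C(i) = number of calls made by f(i).
C(0) = C(1) = 1 (base case, no recursion); C(i) = 1 + C(i - 1) + C(i - 2) otherwise.
C(2) = 1 + C(1) + C(0) = 1 + 1 + 1 = 3
C(3) = 1 + C(2) + C(1) = 1 + 3 + 1 = 5
C(4) = 1 + C(3) + C(2) = 1 + 5 + 3 = 9
C(5) = 1 + C(4) + C(3) = 1 + 9 + 5 = 15
C(6) = 1 + C(5) + C(4) = 1 + 15 + 9 = 25
C(7) = 1 + C(6) + C(5) = 1 + 25 + 15 = 41
calls = C(7) = 41

Final answer: 41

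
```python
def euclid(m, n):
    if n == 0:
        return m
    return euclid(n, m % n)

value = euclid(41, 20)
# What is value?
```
Call trace:
euclid(m=41, n=20)
  euclid(m=20, n=1)
    euclid(m=1, n=0)
    -> return 1
  -> return 1
-> return 1

Final answer: 1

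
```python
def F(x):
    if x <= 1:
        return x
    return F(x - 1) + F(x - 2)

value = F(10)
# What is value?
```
Call trace (a repeated sub-call is expanded the first time; later identical calls just restate its return value):
F(x=10)
  F(x=9)
    F(x=8)
      F(x=7)
        F(x=6)
          F(x=5)
            F(x=4)
              F(x=3)
                F(x=2)
                  F(x=1)
                  -> return 1
                  F(x=0)
                  -> return 0
                -> return 1
                F(x=1)
                -> return 1
              -> return 2
              F(x=2) -> return 1  (same call as traced above)
            -> return 3
            F(x=3) -> return 2  (same call as traced above)
          -> return 5
          F(x=4) -> return 3  (same call as traced above)
        -> return 8
        F(x=5) -> return 5  (same call as traced above)
      -> return 13
      F(x=6) -> return 8  (same call as traced above)
    -> return 21
    F(x=7) -> return 13  (same call as traced above)
  -> return 34
  F(x=8) -> return 21  (same call as traced above)
-> return 55

Final answer: 55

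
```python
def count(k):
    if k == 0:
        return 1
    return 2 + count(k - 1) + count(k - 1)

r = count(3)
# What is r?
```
Call trace (a repeated sub-call is expanded the first time; later identical calls just restate its return value):
count(k=3)
  count(k=2)
    count(k=1)
      count(k=0)
      -> return 1
      count(k=0)
      -> return 1
    -> return 4
    count(k=1) -> return 4  (same call as traced above)
  -> return 10
  count(k=2) -> return 10  (same call as traced above)
-> return 22

Final answer: 22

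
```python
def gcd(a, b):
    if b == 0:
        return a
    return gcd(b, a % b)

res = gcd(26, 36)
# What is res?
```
Call trace:
gcd(a=26, b=36)
  gcd(a=36, b=26)
    gcd(a=26, b=10)
      gcd(a=10, b=6)
        gcd(a=6, b=4)
          gcd(a=4, b=2)
            gcd(a=2, b=0)
            -> return 2
          -> return 2
        -> return 2
      -> return 2
    -> return 2
  -> return 2
-> return 2

Final answer: 2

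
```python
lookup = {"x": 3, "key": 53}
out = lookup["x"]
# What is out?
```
Trace:
  lookup={'x': 3, 'key': 53}
  lookup={'x': 3, 'key': 53}, out=3

Final answer: 3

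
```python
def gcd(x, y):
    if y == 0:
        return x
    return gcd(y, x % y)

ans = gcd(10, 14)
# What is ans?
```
Call trace:
gcd(x=10, y=14)
  gcd(x=14, y=10)
    gcd(x=10, y=4)
      gcd(x=4, y=2)
        gcd(x=2, y=0)
        -> return 2
      -> return 2
    -> return 2
  -> return 2
-> return 2

Final answer: 2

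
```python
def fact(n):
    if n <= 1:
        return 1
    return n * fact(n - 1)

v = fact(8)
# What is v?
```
Call trace:
fact(n=8)
  fact(n=7)
    fact(n=6)
      fact(n=5)
        fact(n=4)
          fact(n=3)
            fact(n=2)
              fact(n=1)
              -> return 1
            -> return 2
          -> return 6
        -> return 24
      -> return 120
    -> return 720
  -> return 5040
-> return 40320

Final answer: 40320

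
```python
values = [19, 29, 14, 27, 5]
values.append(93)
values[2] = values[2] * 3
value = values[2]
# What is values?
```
Trace:
  values=[19, 29, 14, 27, 5]
  values=[19, 29, 14, 27, 5, 93]
  values=[19, 29, 42, 27, 5, 93]
  values=[19, 29, 42, 27, 5, 93], value=42

Final answer: [19, 29, 42, 27, 5, 93]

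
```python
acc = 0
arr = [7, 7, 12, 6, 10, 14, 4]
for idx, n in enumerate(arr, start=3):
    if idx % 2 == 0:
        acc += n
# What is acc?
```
Trace:
  acc=0
  acc=0, idx=3, n=7
  acc=7, idx=4, n=7
  acc=7, idx=5, n=12
  acc=13, idx=6, n=6
  acc=13, idx=7, n=10
  acc=27, idx=8, n=14
  acc=27, idx=9, n=4

Final answer: 27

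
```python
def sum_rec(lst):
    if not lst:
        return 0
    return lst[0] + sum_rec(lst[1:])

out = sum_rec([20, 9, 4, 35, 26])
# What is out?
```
Call trace:
sum_rec(lst=[20, 9, 4, 35, 26])
  sum_rec(lst=[9, 4, 35, 26])
    sum_rec(lst=[4, 35, 26])
      sum_rec(lst=[35, 26])
        sum_rec(lst=[26])
          sum_rec(lst=[])
          -> return 0
        -> return 26
      -> return 61
    -> return 65
  -> return 74
-> return 94

Final answer: 94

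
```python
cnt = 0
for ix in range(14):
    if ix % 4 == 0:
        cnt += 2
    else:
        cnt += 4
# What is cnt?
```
Trace:
  cnt=0
  cnt=2, ix=0
  cnt=6, ix=1
  cnt=10, ix=2
  cnt=14, ix=3
  cnt=16, ix=4
  cnt=20, ix=5
  cnt=24, ix=6
  cnt=28, ix=7
  cnt=30, ix=8
  cnt=34, ix=9
  cnt=38, ix=10
  cnt=42, ix=11
  cnt=44, ix=12
  cnt=48, ix=13

Final answer: 48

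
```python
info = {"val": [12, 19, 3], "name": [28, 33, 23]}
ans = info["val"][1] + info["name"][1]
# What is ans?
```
Trace:
  info={'val': [12, 19, 3], 'name': [28, 33, 23]}
  info={'val': [12, 19, 3], 'name': [28, 33, 23]}, ans=52

Final answer: 52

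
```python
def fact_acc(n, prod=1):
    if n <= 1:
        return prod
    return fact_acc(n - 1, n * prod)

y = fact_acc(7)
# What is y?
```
Call trace:
fact_acc(n=7, prod=1)
  fact_acc(n=6, prod=7)
    fact_acc(n=5, prod=42)
      fact_acc(n=4, prod=210)
        fact_acc(n=3, prod=840)
          fact_acc(n=2, prod=2520)
            fact_acc(n=1, prod=5040)
            -> return 5040
          -> return 5040
        -> return 5040
      -> return 5040
    -> return 5040
  -> return 5040
-> return 5040

Final answer: 5040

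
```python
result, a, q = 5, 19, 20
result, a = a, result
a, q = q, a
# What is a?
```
Trace:
  result=5, a=19, q=20
  result=19, a=5, q=20
  result=19, a=20, q=5

Final answer: 20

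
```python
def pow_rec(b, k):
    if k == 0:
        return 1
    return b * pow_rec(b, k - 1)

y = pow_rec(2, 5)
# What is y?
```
Call trace:
pow_rec(b=2, k=5)
  pow_rec(b=2, k=4)
    pow_rec(b=2, k=3)
      pow_rec(b=2, k=2)
        pow_rec(b=2, k=1)
          pow_rec(b=2, k=0)
          -> return 1
        -> return 2
      -> return 4
    -> return 8
  -> return 16
-> return 32

Final answer: 32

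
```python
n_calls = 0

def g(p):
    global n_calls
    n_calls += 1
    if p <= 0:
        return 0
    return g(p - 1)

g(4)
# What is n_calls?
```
Call trace:
g(p=4)
  g(p=3)
    g(p=2)
      g(p=1)
        g(p=0)
        -> return 0
      -> return 0
    -> return 0
  -> return 0
-> return 0

n_calls is incremented once per call. g is entered once for each p = 4, 3, 2, 1, 0 (the p <= 0 call returns without recursing), i.e. 4 + 1 calls.
n_calls = 5

Final answer: 5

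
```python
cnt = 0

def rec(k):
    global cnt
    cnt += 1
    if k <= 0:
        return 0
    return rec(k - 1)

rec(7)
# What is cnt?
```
Call trace:
rec(k=7)
  rec(k=6)
    rec(k=5)
      rec(k=4)
        rec(k=3)
          rec(k=2)
            rec(k=1)
              rec(k=0)
              -> return 0
            -> return 0
          -> return 0
        -> return 0
      -> return 0
    -> return 0
  -> return 0
-> return 0

cnt is incremented once per call. rec is entered once for each k = 7, 6, 5, 4, 3, 2, 1, 0 (the k <= 0 call returns without recursing), i.e. 7 + 1 calls.
cnt = 8

Final answer: 8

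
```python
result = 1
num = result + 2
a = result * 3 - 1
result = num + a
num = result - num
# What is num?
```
Trace:
  result=1
  result=1, num=3
  result=1, num=3, a=2
  result=5, num=3, a=2
  result=5, num=2, a=2

Final answer: 2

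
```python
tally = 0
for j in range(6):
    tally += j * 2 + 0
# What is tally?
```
Trace:
  tally=0
  tally=0, j=0
  tally=2, j=1
  tally=6, j=2
  tally=12, j=3
  tally=20, j=4
  tally=30, j=5

Final answer: 30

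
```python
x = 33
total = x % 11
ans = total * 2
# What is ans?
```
Trace:
  x=33
  x=33, total=0
  x=33, total=0, ans=0

Final answer: 0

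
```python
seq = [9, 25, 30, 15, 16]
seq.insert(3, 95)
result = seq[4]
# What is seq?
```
Trace:
  seq=[9, 25, 30, 15, 16]
  seq=[9, 25, 30, 95, 15, 16]
  seq=[9, 25, 30, 95, 15, 16], result=15

Final answer: [9, 25, 30, 95, 15, 16]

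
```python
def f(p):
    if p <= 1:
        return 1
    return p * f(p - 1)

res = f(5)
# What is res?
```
Call trace:
f(p=5)
  f(p=4)
    f(p=3)
      f(p=2)
        f(p=1)
        -> return 1
      -> return 2
    -> return 6
  -> return 24
-> return 120

Final answer: 120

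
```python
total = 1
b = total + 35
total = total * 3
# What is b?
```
Trace:
  total=1
  total=1, b=36
  total=3, b=36

Final answer: 36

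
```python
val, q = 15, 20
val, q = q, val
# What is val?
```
Trace:
  val=15, q=20
  val=20, q=15

Final answer: 20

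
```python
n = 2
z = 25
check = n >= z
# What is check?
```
Trace:
  n=2
  n=2, z=25
  n=2, z=25, check=False

Final answer: False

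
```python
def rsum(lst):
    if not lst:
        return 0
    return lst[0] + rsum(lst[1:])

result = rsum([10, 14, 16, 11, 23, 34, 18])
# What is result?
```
Call trace:
rsum(lst=[10, 14, 16, 11, 23, 34, 18])
  rsum(lst=[14, 16, 11, 23, 34, 18])
    rsum(lst=[16, 11, 23, 34, 18])
      rsum(lst=[11, 23, 34, 18])
        rsum(lst=[23, 34, 18])
          rsum(lst=[34, 18])
            rsum(lst=[18])
              rsum(lst=[])
              -> return 0
            -> return 18
          -> return 52
        -> return 75
      -> return 86
    -> return 102
  -> return 116
-> return 126

Final answer: 126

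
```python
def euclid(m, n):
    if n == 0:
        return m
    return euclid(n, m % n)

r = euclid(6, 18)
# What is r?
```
Call trace:
euclid(m=6, n=18)
  euclid(m=18, n=6)
    euclid(m=6, n=0)
    -> return 6
  -> return 6
-> return 6

Final answer: 6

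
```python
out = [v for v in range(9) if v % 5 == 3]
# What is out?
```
Trace:
  v=0
  v=1
  v=2
  v=3
  v=4
  v=5
  v=6
  v=7
  v=8
  out=[3, 8]

Final answer: [3, 8]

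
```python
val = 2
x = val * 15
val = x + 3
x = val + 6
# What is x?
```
Trace:
  val=2
  val=2, x=30
  val=33, x=30
  val=33, x=39

Final answer: 39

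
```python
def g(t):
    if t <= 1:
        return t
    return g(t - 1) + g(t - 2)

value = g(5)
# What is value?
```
Call trace (a repeated sub-call is expanded the first time; later identical calls just restate its return value):
g(t=5)
  g(t=4)
    g(t=3)
      g(t=2)
        g(t=1)
        -> return 1
        g(t=0)
        -> return 0
      -> return 1
      g(t=1)
      -> return 1
    -> return 2
    g(t=2) -> return 1  (same call as traced above)
  -> return 3
  g(t=3) -> return 2  (same call as traced above)
-> return 5

Final answer: 5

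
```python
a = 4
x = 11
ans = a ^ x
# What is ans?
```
Trace:
  a=4
  a=4, x=11
  a=4, x=11, ans=15

Final answer: 15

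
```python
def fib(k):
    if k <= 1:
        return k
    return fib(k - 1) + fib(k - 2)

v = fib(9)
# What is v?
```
Call trace (a repeated sub-call is expanded the first time; later identical calls just restate its return value):
fib(k=9)
  fib(k=8)
    fib(k=7)
      fib(k=6)
        fib(k=5)
          fib(k=4)
            fib(k=3)
              fib(k=2)
                fib(k=1)
                -> return 1
                fib(k=0)
                -> return 0
              -> return 1
              fib(k=1)
              -> return 1
            -> return 2
            fib(k=2) -> return 1  (same call as traced above)
          -> return 3
          fib(k=3) -> return 2  (same call as traced above)
        -> return 5
        fib(k=4) -> return 3  (same call as traced above)
      -> return 8
      fib(k=5) -> return 5  (same call as traced above)
    -> return 13
    fib(k=6) -> return 8  (same call as traced above)
  -> return 21
  fib(k=7) -> return 13  (same call as traced above)
-> return 34

Final answer: 34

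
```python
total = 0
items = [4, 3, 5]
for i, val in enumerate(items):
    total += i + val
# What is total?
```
Trace:
  total=0
  total=4, i=0, val=4
  total=8, i=1, val=3
  total=15, i=2, val=5

Final answer: 15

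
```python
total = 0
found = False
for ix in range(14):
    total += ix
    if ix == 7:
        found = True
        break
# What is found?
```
Trace:
  total=0
  total=0, found=False
  total=0, found=False, ix=0
  total=1, found=False, ix=1
  total=3, found=False, ix=2
  total=6, found=False, ix=3
  total=10, found=False, ix=4
  total=15, found=False, ix=5
  total=21, found=False, ix=6
  total=28, found=True, ix=7

Final answer: True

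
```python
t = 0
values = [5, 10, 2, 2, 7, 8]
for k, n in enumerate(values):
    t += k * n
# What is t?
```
Trace:
  t=0
  t=0, k=0, n=5
  t=10, k=1, n=10
  t=14, k=2, n=2
  t=20, k=3, n=2
  t=48, k=4, n=7
  t=88, k=5, n=8

Final answer: 88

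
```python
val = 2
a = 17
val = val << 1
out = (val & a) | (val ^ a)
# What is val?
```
Trace:
  val=2
  val=2, a=17
  val=4, a=17
  val=4, a=17, out=21

Final answer: 4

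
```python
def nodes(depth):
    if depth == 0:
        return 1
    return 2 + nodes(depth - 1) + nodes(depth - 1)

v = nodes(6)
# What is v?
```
Call trace (a repeated sub-call is expanded the first time; later identical calls just restate its return value):
nodes(depth=6)
  nodes(depth=5)
    nodes(depth=4)
      nodes(depth=3)
        nodes(depth=2)
          nodes(depth=1)
            nodes(depth=0)
            -> return 1
            nodes(depth=0)
            -> return 1
          -> return 4
          nodes(depth=1) -> return 4  (same call as traced above)
        -> return 10
        nodes(depth=2) -> return 10  (same call as traced above)
      -> return 22
      nodes(depth=3) -> return 22  (same call as traced above)
    -> return 46
    nodes(depth=4) -> return 46  (same call as traced above)
  -> return 94
  nodes(depth=5) -> return 94  (same call as traced above)
-> return 190

Final answer: 190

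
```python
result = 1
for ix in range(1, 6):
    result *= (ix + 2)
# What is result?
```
Trace:
  result=1
  result=3, ix=1
  result=12, ix=2
  result=60, ix=3
  result=360, ix=4
  result=2520, ix=5

Final answer: 2520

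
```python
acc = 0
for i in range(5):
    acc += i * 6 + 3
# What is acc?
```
Trace:
  acc=0
  acc=3, i=0
  acc=12, i=1
  acc=27, i=2
  acc=48, i=3
  acc=75, i=4

Final answer: 75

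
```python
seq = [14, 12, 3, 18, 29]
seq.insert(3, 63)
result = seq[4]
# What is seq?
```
Trace:
  seq=[14, 12, 3, 18, 29]
  seq=[14, 12, 3, 63, 18, 29]
  seq=[14, 12, 3, 63, 18, 29], result=18

Final answer: [14, 12, 3, 63, 18, 29]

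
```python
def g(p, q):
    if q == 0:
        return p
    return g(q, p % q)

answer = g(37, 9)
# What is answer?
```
Call trace:
g(p=37, q=9)
  g(p=9, q=1)
    g(p=1, q=0)
    -> return 1
  -> return 1
-> return 1

Final answer: 1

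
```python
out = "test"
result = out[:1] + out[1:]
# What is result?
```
Trace:
  out='test'
  out='test', result='test'

Final answer: 'test'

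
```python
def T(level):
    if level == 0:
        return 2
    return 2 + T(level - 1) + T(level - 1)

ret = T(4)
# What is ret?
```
Call trace (a repeated sub-call is expanded the first time; later identical calls just restate its return value):
T(level=4)
  T(level=3)
    T(level=2)
      T(level=1)
        T(level=0)
        -> return 2
        T(level=0)
        -> return 2
      -> return 6
      T(level=1) -> return 6  (same call as traced above)
    -> return 14
    T(level=2) -> return 14  (same call as traced above)
  -> return 30
  T(level=3) -> return 30  (same call as traced above)
-> return 62

Final answer: 62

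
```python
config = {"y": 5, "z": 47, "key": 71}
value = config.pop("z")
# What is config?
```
Trace:
  config={'y': 5, 'z': 47, 'key': 71}
  config={'y': 5, 'key': 71}, value=47

Final answer: {'y': 5, 'key': 71}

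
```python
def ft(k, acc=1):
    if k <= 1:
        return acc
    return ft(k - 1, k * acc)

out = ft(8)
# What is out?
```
Call trace:
ft(k=8, acc=1)
  ft(k=7, acc=8)
    ft(k=6, acc=56)
      ft(k=5, acc=336)
        ft(k=4, acc=1680)
          ft(k=3, acc=6720)
            ft(k=2, acc=20160)
              ft(k=1, acc=40320)
              -> return 40320
            -> return 40320
          -> return 40320
        -> return 40320
      -> return 40320
    -> return 40320
  -> return 40320
-> return 40320

Final answer: 40320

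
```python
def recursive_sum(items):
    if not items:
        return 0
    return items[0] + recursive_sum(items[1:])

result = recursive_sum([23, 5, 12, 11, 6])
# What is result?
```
Call trace:
recursive_sum(items=[23, 5, 12, 11, 6])
  recursive_sum(items=[5, 12, 11, 6])
    recursive_sum(items=[12, 11, 6])
      recursive_sum(items=[11, 6])
        recursive_sum(items=[6])
          recursive_sum(items=[])
          -> return 0
        -> return 6
      -> return 17
    -> return 29
  -> return 34
-> return 57

Final answer: 57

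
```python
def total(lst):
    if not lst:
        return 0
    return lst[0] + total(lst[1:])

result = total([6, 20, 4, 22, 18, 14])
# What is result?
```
Call trace:
total(lst=[6, 20, 4, 22, 18, 14])
  total(lst=[20, 4, 22, 18, 14])
    total(lst=[4, 22, 18, 14])
      total(lst=[22, 18, 14])
        total(lst=[18, 14])
          total(lst=[14])
            total(lst=[])
            -> return 0
          -> return 14
        -> return 32
      -> return 54
    -> return 58
  -> return 78
-> return 84

Final answer: 84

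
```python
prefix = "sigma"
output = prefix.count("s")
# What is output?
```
Trace:
  prefix='sigma'
  prefix='sigma', output=1

Final answer: 1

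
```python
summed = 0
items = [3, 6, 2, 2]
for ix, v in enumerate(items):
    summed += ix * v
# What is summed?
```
Trace:
  summed=0
  summed=0, ix=0, v=3
  summed=6, ix=1, v=6
  summed=10, ix=2, v=2
  summed=16, ix=3, v=2

Final answer: 16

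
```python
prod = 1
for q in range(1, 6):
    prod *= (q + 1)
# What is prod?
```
Trace:
  prod=1
  prod=2, q=1
  prod=6, q=2
  prod=24, q=3
  prod=120, q=4
  prod=720, q=5

Final answer: 720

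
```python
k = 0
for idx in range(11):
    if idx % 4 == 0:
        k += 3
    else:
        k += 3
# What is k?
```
Trace:
  k=0
  k=3, idx=0
  k=6, idx=1
  k=9, idx=2
  k=12, idx=3
  k=15, idx=4
  k=18, idx=5
  k=21, idx=6
  k=24, idx=7
  k=27, idx=8
  k=30, idx=9
  k=33, idx=10

Final answer: 33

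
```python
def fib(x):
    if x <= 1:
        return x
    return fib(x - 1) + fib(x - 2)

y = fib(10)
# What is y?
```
Call trace (a repeated sub-call is expanded the first time; later identical calls just restate its return value):
fib(x=10)
  fib(x=9)
    fib(x=8)
      fib(x=7)
        fib(x=6)
          fib(x=5)
            fib(x=4)
              fib(x=3)
                fib(x=2)
                  fib(x=1)
                  -> return 1
                  fib(x=0)
                  -> return 0
                -> return 1
                fib(x=1)
                -> return 1
              -> return 2
              fib(x=2) -> return 1  (same call as traced above)
            -> return 3
            fib(x=3) -> return 2  (same call as traced above)
          -> return 5
          fib(x=4) -> return 3  (same call as traced above)
        -> return 8
        fib(x=5) -> return 5  (same call as traced above)
      -> return 13
      fib(x=6) -> return 8  (same call as traced above)
    -> return 21
    fib(x=7) -> return 13  (same call as traced above)
  -> return 34
  fib(x=8) -> return 21  (same call as traced above)
-> return 55

Final answer: 55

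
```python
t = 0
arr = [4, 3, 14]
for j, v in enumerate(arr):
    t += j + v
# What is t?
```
Trace:
  t=0
  t=4, j=0, v=4
  t=8, j=1, v=3
  t=24, j=2, v=14

Final answer: 24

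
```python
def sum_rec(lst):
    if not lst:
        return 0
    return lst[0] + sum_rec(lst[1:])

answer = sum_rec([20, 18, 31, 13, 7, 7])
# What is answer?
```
Call trace:
sum_rec(lst=[20, 18, 31, 13, 7, 7])
  sum_rec(lst=[18, 31, 13, 7, 7])
    sum_rec(lst=[31, 13, 7, 7])
      sum_rec(lst=[13, 7, 7])
        sum_rec(lst=[7, 7])
          sum_rec(lst=[7])
            sum_rec(lst=[])
            -> return 0
          -> return 7
        -> return 14
      -> return 27
    -> return 58
  -> return 76
-> return 96

Final answer: 96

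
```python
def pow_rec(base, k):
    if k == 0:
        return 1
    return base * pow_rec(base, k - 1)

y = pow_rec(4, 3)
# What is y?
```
Call trace:
pow_rec(base=4, k=3)
  pow_rec(base=4, k=2)
    pow_rec(base=4, k=1)
      pow_rec(base=4, k=0)
      -> return 1
    -> return 4
  -> return 16
-> return 64

Final answer: 64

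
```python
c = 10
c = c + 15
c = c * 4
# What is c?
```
Trace:
  c=10
  c=25
  c=100

Final answer: 100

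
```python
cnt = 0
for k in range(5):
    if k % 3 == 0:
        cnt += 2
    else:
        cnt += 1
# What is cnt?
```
Trace:
  cnt=0
  cnt=2, k=0
  cnt=3, k=1
  cnt=4, k=2
  cnt=6, k=3
  cnt=7, k=4

Final answer: 7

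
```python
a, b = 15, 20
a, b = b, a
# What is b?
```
Trace:
  a=15, b=20
  a=20, b=15

Final answer: 15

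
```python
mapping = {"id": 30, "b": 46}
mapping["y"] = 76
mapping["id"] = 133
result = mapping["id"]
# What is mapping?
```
Trace:
  mapping={'id': 30, 'b': 46}
  mapping={'id': 30, 'b': 46, 'y': 76}
  mapping={'id': 133, 'b': 46, 'y': 76}
  mapping={'id': 133, 'b': 46, 'y': 76}, result=133

Final answer: {'id': 133, 'b': 46, 'y': 76}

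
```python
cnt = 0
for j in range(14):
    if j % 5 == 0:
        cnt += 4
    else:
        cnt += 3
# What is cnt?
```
Trace:
  cnt=0
  cnt=4, j=0
  cnt=7, j=1
  cnt=10, j=2
  cnt=13, j=3
  cnt=16, j=4
  cnt=20, j=5
  cnt=23, j=6
  cnt=26, j=7
  cnt=29, j=8
  cnt=32, j=9
  cnt=36, j=10
  cnt=39, j=11
  cnt=42, j=12
  cnt=45, j=13

Final answer: 45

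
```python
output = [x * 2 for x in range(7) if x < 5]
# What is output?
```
Trace:
  x=0
  x=1
  x=2
  x=3
  x=4
  x=5
  x=6
  output=[0, 2, 4, 6, 8]

Final answer: [0, 2, 4, 6, 8]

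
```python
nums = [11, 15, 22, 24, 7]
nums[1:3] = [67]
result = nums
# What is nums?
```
Trace:
  nums=[11, 15, 22, 24, 7]
  nums=[11, 67, 24, 7]
  nums=[11, 67, 24, 7], result=[11, 67, 24, 7]

Final answer: [11, 67, 24, 7]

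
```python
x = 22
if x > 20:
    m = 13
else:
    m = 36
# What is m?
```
Trace:
  x=22
  x=22, m=13

Final answer: 13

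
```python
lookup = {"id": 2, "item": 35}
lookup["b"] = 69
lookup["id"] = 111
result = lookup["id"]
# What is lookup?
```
Trace:
  lookup={'id': 2, 'item': 35}
  lookup={'id': 2, 'item': 35, 'b': 69}
  lookup={'id': 111, 'item': 35, 'b': 69}
  lookup={'id': 111, 'item': 35, 'b': 69}, result=111

Final answer: {'id': 111, 'item': 35, 'b': 69}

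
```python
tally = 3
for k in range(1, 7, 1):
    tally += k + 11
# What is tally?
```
Trace:
  tally=3
  tally=15, k=1
  tally=28, k=2
  tally=42, k=3
  tally=57, k=4
  tally=73, k=5
  tally=90, k=6

Final answer: 90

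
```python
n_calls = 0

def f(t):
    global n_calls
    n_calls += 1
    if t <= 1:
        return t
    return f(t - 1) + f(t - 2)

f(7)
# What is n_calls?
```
Call trace (a repeated sub-call is expanded the first time; later identical calls just restate its return value):
f(t=7)
  f(t=6)
    f(t=5)
      f(t=4)
        f(t=3)
          f(t=2)
            f(t=1)
            -> return 1
            f(t=0)
            -> return 0
          -> return 1
          f(t=1)
          -> return 1
        -> return 2
        f(t=2) -> return 1  (same call as traced above)
      -> return 3
      f(t=3) -> return 2  (same call as traced above)
    -> return 5
    f(t=4) -> return 3  (same call as traced above)
  -> return 8
  f(t=5) -> return 5  (same call as traced above)
-> return 13

n_calls is incremented once per call, so count the calls in each subtree. Let C(t) = number of calls made by f(t).
C(0) = C(1) = 1 (base case, no recursion); C(t) = 1 + C(t - 1) + C(t - 2) otherwise.
C(2) = 1 + C(1) + C(0) = 1 + 1 + 1 = 3
C(3) = 1 + C(2) + C(1) = 1 + 3 + 1 = 5
C(4) = 1 + C(3) + C(2) = 1 + 5 + 3 = 9
C(5) = 1 + C(4) + C(3) = 1 + 9 + 5 = 15
C(6) = 1 + C(5) + C(4) = 1 + 15 + 9 = 25
C(7) = 1 + C(6) + C(5) = 1 + 25 + 15 = 41
n_calls = C(7) = 41

Final answer: 41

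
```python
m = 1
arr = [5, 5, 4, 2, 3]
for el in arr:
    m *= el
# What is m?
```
Trace:
  m=1
  m=5, el=5
  m=25, el=5
  m=100, el=4
  m=200, el=2
  m=600, el=3

Final answer: 600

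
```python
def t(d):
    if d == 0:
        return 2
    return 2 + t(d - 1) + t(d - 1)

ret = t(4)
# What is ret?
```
Call trace (a repeated sub-call is expanded the first time; later identical calls just restate its return value):
t(d=4)
  t(d=3)
    t(d=2)
      t(d=1)
        t(d=0)
        -> return 2
        t(d=0)
        -> return 2
      -> return 6
      t(d=1) -> return 6  (same call as traced above)
    -> return 14
    t(d=2) -> return 14  (same call as traced above)
  -> return 30
  t(d=3) -> return 30  (same call as traced above)
-> return 62

Final answer: 62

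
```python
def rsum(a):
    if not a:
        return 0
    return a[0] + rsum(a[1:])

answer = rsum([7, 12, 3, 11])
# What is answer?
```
Call trace:
rsum(a=[7, 12, 3, 11])
  rsum(a=[12, 3, 11])
    rsum(a=[3, 11])
      rsum(a=[11])
        rsum(a=[])
        -> return 0
      -> return 11
    -> return 14
  -> return 26
-> return 33

Final answer: 33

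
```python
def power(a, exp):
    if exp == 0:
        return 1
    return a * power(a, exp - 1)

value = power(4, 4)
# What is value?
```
Call trace:
power(a=4, exp=4)
  power(a=4, exp=3)
    power(a=4, exp=2)
      power(a=4, exp=1)
        power(a=4, exp=0)
        -> return 1
      -> return 4
    -> return 16
  -> return 64
-> return 256

Final answer: 256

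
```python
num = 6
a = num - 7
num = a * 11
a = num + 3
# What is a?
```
Trace:
  num=6
  num=6, a=-1
  num=-11, a=-1
  num=-11, a=-8

Final answer: -8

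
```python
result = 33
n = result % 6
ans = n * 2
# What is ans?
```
Trace:
  result=33
  result=33, n=3
  result=33, n=3, ans=6

Final answer: 6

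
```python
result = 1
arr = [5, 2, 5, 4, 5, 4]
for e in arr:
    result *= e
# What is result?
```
Trace:
  result=1
  result=5, e=5
  result=10, e=2
  result=50, e=5
  result=200, e=4
  result=1000, e=5
  result=4000, e=4

Final answer: 4000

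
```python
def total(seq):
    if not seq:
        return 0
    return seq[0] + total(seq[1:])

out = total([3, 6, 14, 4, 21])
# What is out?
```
Call trace:
total(seq=[3, 6, 14, 4, 21])
  total(seq=[6, 14, 4, 21])
    total(seq=[14, 4, 21])
      total(seq=[4, 21])
        total(seq=[21])
          total(seq=[])
          -> return 0
        -> return 21
      -> return 25
    -> return 39
  -> return 45
-> return 48

Final answer: 48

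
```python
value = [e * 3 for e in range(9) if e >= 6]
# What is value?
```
Trace:
  e=0
  e=1
  e=2
  e=3
  e=4
  e=5
  e=6
  e=7
  e=8
  value=[18, 21, 24]

Final answer: [18, 21, 24]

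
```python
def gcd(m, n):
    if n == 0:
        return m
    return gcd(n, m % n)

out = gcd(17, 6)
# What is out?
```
Call trace:
gcd(m=17, n=6)
  gcd(m=6, n=5)
    gcd(m=5, n=1)
      gcd(m=1, n=0)
      -> return 1
    -> return 1
  -> return 1
-> return 1

Final answer: 1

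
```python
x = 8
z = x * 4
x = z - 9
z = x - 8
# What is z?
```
Trace:
  x=8
  x=8, z=32
  x=23, z=32
  x=23, z=15

Final answer: 15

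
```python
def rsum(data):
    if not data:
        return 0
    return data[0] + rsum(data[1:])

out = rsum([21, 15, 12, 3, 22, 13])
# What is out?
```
Call trace:
rsum(data=[21, 15, 12, 3, 22, 13])
  rsum(data=[15, 12, 3, 22, 13])
    rsum(data=[12, 3, 22, 13])
      rsum(data=[3, 22, 13])
        rsum(data=[22, 13])
          rsum(data=[13])
            rsum(data=[])
            -> return 0
          -> return 13
        -> return 35
      -> return 38
    -> return 50
  -> return 65
-> return 86

Final answer: 86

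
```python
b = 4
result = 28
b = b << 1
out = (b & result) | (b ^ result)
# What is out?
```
Trace:
  b=4
  b=4, result=28
  b=8, result=28
  b=8, result=28, out=28

Final answer: 28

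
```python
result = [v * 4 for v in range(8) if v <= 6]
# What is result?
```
Trace:
  v=0
  v=1
  v=2
  v=3
  v=4
  v=5
  v=6
  v=7
  result=[0, 4, 8, 12, 16, 20, 24]

Final answer: [0, 4, 8, 12, 16, 20, 24]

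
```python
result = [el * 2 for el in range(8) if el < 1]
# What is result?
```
Trace:
  el=0
  el=1
  el=2
  el=3
  el=4
  el=5
  el=6
  el=7
  result=[0]

Final answer: [0]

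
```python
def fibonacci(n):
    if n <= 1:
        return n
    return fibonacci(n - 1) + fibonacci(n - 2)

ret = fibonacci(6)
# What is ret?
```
Call trace (a repeated sub-call is expanded the first time; later identical calls just restate its return value):
fibonacci(n=6)
  fibonacci(n=5)
    fibonacci(n=4)
      fibonacci(n=3)
        fibonacci(n=2)
          fibonacci(n=1)
          -> return 1
          fibonacci(n=0)
          -> return 0
        -> return 1
        fibonacci(n=1)
        -> return 1
      -> return 2
      fibonacci(n=2) -> return 1  (same call as traced above)
    -> return 3
    fibonacci(n=3) -> return 2  (same call as traced above)
  -> return 5
  fibonacci(n=4) -> return 3  (same call as traced above)
-> return 8

Final answer: 8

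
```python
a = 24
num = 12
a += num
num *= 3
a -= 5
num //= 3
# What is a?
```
Trace:
  a=24
  a=24, num=12
  a=36, num=12
  a=36, num=36
  a=31, num=36
  a=31, num=12

Final answer: 31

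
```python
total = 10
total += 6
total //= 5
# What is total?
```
Trace:
  total=10
  total=16
  total=3

Final answer: 3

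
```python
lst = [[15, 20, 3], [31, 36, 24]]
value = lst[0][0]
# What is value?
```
Trace:
  lst=[[15, 20, 3], [31, 36, 24]]
  lst=[[15, 20, 3], [31, 36, 24]], value=15

Final answer: 15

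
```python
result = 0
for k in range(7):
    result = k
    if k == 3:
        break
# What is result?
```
Trace:
  result=0
  result=0, k=0
  result=1, k=1
  result=2, k=2
  result=3, k=3

Final answer: 3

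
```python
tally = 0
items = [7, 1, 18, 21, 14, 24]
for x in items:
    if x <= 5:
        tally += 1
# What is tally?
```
Trace:
  tally=0
  tally=0, x=7
  tally=1, x=1
  tally=1, x=18
  tally=1, x=21
  tally=1, x=14
  tally=1, x=24

Final answer: 1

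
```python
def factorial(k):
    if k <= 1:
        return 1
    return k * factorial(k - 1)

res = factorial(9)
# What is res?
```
Call trace:
factorial(k=9)
  factorial(k=8)
    factorial(k=7)
      factorial(k=6)
        factorial(k=5)
          factorial(k=4)
            factorial(k=3)
              factorial(k=2)
                factorial(k=1)
                -> return 1
              -> return 2
            -> return 6
          -> return 24
        -> return 120
      -> return 720
    -> return 5040
  -> return 40320
-> return 362880

Final answer: 362880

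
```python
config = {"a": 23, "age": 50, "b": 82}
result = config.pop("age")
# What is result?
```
Trace:
  config={'a': 23, 'age': 50, 'b': 82}
  config={'a': 23, 'b': 82}, result=50

Final answer: 50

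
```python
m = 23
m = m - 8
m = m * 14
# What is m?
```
Trace:
  m=23
  m=15
  m=210

Final answer: 210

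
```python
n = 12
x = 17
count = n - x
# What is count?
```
Trace:
  n=12
  n=12, x=17
  n=12, x=17, count=-5

Final answer: -5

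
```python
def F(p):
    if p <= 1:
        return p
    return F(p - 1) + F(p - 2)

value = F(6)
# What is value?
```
Call trace (a repeated sub-call is expanded the first time; later identical calls just restate its return value):
F(p=6)
  F(p=5)
    F(p=4)
      F(p=3)
        F(p=2)
          F(p=1)
          -> return 1
          F(p=0)
          -> return 0
        -> return 1
        F(p=1)
        -> return 1
      -> return 2
      F(p=2) -> return 1  (same call as traced above)
    -> return 3
    F(p=3) -> return 2  (same call as traced above)
  -> return 5
  F(p=4) -> return 3  (same call as traced above)
-> return 8

Final answer: 8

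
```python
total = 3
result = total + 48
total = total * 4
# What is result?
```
Trace:
  total=3
  total=3, result=51
  total=12, result=51

Final answer: 51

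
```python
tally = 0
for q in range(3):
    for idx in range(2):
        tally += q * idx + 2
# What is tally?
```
Trace:
  tally=0
  tally=2, q=0, idx=0
  tally=4, q=0, idx=1
  tally=6, q=1, idx=0
  tally=9, q=1, idx=1
  tally=11, q=2, idx=0
  tally=15, q=2, idx=1

Final answer: 15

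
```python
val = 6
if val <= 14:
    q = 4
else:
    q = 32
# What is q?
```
Trace:
  val=6
  val=6, q=4

Final answer: 4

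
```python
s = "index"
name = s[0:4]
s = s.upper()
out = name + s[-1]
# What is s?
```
Trace:
  s='index'
  s='index', name='inde'
  s='INDEX', name='inde'
  s='INDEX', name='inde', out='indeX'

Final answer: 'INDEX'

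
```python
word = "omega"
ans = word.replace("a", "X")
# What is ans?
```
Trace:
  word='omega'
  word='omega', ans='omegX'

Final answer: 'omegX'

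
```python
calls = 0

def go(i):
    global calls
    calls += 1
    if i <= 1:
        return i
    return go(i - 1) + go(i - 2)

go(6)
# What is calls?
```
Call trace (a repeated sub-call is expanded the first time; later identical calls just restate its return value):
go(i=6)
  go(i=5)
    go(i=4)
      go(i=3)
        go(i=2)
          go(i=1)
          -> return 1
          go(i=0)
          -> return 0
        -> return 1
        go(i=1)
        -> return 1
      -> return 2
      go(i=2) -> return 1  (same call as traced above)
    -> return 3
    go(i=3) -> return 2  (same call as traced above)
  -> return 5
  go(i=4) -> return 3  (same call as traced above)
-> return 8

calls is incremented once per call, so count the calls in each subtree. Let C(i) = number of calls made by go(i).
C(0) = C(1) = 1 (base case, no recursion); C(i) = 1 + C(i - 1) + C(i - 2) otherwise.
C(2) = 1 + C(1) + C(0) = 1 + 1 + 1 = 3
C(3) = 1 + C(2) + C(1) = 1 + 3 + 1 = 5
C(4) = 1 + C(3) + C(2) = 1 + 5 + 3 = 9
C(5) = 1 + C(4) + C(3) = 1 + 9 + 5 = 15
C(6) = 1 + C(5) + C(4) = 1 + 15 + 9 = 25
calls = C(6) = 25

Final answer: 25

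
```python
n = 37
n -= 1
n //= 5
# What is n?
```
Trace:
  n=37
  n=36
  n=7

Final answer: 7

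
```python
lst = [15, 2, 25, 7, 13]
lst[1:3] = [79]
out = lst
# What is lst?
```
Trace:
  lst=[15, 2, 25, 7, 13]
  lst=[15, 79, 7, 13]
  lst=[15, 79, 7, 13], out=[15, 79, 7, 13]

Final answer: [15, 79, 7, 13]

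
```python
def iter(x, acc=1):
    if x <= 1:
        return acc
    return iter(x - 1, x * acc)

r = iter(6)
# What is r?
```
Call trace:
iter(x=6, acc=1)
  iter(x=5, acc=6)
    iter(x=4, acc=30)
      iter(x=3, acc=120)
        iter(x=2, acc=360)
          iter(x=1, acc=720)
          -> return 720
        -> return 720
      -> return 720
    -> return 720
  -> return 720
-> return 720

Final answer: 720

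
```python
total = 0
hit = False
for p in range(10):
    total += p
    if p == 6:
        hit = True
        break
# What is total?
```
Trace:
  total=0
  total=0, hit=False
  total=0, hit=False, p=0
  total=1, hit=False, p=1
  total=3, hit=False, p=2
  total=6, hit=False, p=3
  total=10, hit=False, p=4
  total=15, hit=False, p=5
  total=21, hit=True, p=6

Final answer: 21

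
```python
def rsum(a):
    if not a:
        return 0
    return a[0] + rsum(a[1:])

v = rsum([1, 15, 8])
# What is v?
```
Call trace:
rsum(a=[1, 15, 8])
  rsum(a=[15, 8])
    rsum(a=[8])
      rsum(a=[])
      -> return 0
    -> return 8
  -> return 23
-> return 24

Final answer: 24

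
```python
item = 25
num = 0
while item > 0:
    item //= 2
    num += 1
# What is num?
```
Trace:
  item=25
  item=25, num=0
  item=12, num=1
  item=6, num=2
  item=3, num=3
  item=1, num=4
  item=0, num=5

Final answer: 5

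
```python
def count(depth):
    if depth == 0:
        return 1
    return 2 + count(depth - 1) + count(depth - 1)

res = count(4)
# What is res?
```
Call trace (a repeated sub-call is expanded the first time; later identical calls just restate its return value):
count(depth=4)
  count(depth=3)
    count(depth=2)
      count(depth=1)
        count(depth=0)
        -> return 1
        count(depth=0)
        -> return 1
      -> return 4
      count(depth=1) -> return 4  (same call as traced above)
    -> return 10
    count(depth=2) -> return 10  (same call as traced above)
  -> return 22
  count(depth=3) -> return 22  (same call as traced above)
-> return 46

Final answer: 46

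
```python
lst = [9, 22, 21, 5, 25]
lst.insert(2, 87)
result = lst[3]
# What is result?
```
Trace:
  lst=[9, 22, 21, 5, 25]
  lst=[9, 22, 87, 21, 5, 25]
  lst=[9, 22, 87, 21, 5, 25], result=21

Final answer: 21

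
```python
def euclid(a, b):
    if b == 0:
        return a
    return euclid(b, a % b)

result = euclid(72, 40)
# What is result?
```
Call trace:
euclid(a=72, b=40)
  euclid(a=40, b=32)
    euclid(a=32, b=8)
      euclid(a=8, b=0)
      -> return 8
    -> return 8
  -> return 8
-> return 8

Final answer: 8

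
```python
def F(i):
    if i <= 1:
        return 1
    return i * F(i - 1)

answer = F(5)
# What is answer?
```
Call trace:
F(i=5)
  F(i=4)
    F(i=3)
      F(i=2)
        F(i=1)
        -> return 1
      -> return 2
    -> return 6
  -> return 24
-> return 120

Final answer: 120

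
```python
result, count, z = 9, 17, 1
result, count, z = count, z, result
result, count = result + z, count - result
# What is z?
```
Trace:
  result=9, count=17, z=1
  result=17, count=1, z=9
  result=26, count=-16, z=9

Final answer: 9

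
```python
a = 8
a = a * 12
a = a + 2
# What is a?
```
Trace:
  a=8
  a=96
  a=98

Final answer: 98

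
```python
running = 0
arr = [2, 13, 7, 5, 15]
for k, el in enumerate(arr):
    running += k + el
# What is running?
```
Trace:
  running=0
  running=2, k=0, el=2
  running=16, k=1, el=13
  running=25, k=2, el=7
  running=33, k=3, el=5
  running=52, k=4, el=15

Final answer: 52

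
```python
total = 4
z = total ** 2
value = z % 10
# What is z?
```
Trace:
  total=4
  total=4, z=16
  total=4, z=16, value=6

Final answer: 16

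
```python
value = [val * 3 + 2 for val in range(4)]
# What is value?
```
Trace:
  val=0
  val=1
  val=2
  val=3
  value=[2, 5, 8, 11]

Final answer: [2, 5, 8, 11]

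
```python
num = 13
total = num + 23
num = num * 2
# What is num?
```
Trace:
  num=13
  num=13, total=36
  num=26, total=36

Final answer: 26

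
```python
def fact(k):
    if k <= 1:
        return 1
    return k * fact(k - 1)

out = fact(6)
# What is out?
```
Call trace:
fact(k=6)
  fact(k=5)
    fact(k=4)
      fact(k=3)
        fact(k=2)
          fact(k=1)
          -> return 1
        -> return 2
      -> return 6
    -> return 24
  -> return 120
-> return 720

Final answer: 720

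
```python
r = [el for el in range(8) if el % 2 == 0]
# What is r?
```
Trace:
  el=0
  el=1
  el=2
  el=3
  el=4
  el=5
  el=6
  el=7
  r=[0, 2, 4, 6]

Final answer: [0, 2, 4, 6]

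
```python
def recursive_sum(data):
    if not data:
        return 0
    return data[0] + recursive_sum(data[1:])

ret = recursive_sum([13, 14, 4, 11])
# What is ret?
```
Call trace:
recursive_sum(data=[13, 14, 4, 11])
  recursive_sum(data=[14, 4, 11])
    recursive_sum(data=[4, 11])
      recursive_sum(data=[11])
        recursive_sum(data=[])
        -> return 0
      -> return 11
    -> return 15
  -> return 29
-> return 42

Final answer: 42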